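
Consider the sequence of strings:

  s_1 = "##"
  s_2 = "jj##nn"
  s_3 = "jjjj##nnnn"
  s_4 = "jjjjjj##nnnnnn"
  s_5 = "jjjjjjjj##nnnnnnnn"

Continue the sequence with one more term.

s(k+1) = jj·s(k)·nn, so each term gains jj as a prefix and nn as a suffix.
Applying this once more to jjjjjjjj##nnnnnnnn:

jjjjjjjjjj##nnnnnnnnnn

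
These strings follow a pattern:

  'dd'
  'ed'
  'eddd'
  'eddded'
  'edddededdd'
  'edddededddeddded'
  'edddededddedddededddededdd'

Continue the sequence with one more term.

edddededddedddededddededddedddededddeddded

This is a Fibonacci-style word recurrence s(k) = s(k−1)·s(k−2): e.g. ed·dd = eddd.
The next term joins edddededddedddededddededdd and edddededddeddded.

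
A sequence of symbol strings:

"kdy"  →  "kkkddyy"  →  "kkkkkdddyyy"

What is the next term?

kkkkkkkddddyyyy

Each string has the form k^{2n-1} d^{n} y^{n} (n = 1, 2, …).
Setting n = 4 gives 7, 4, 4 characters in each block.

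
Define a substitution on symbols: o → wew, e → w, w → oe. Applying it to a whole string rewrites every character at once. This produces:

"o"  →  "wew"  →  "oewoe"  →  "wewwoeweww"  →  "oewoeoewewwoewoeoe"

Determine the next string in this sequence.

φ(oewoeoewewwoewoeoe) expands symbol-by-symbol to wew w oe wew w wew w oe w oe oe wew w oe wew w wew w; joining the 18 pieces gives the next term.

wewwoewewwwewwoewoeoewewwoewewwweww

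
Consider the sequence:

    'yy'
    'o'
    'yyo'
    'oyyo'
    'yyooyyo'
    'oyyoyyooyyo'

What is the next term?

yyooyyooyyoyyooyyo

From term 3 onward, concatenate the second-to-last term with the last: yy·o = yyo, o·yyo = oyyo, …
Continuing: yyooyyo · oyyoyyooyyo gives term 7.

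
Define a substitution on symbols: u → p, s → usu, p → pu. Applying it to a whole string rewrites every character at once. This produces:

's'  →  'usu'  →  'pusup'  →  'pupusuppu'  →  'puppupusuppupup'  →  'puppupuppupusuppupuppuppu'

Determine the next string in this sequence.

puppupuppuppupuppupusuppupuppuppupuppupup

Replace each of the 25 characters of puppupuppupusuppupuppuppu in place — pu p pu pu p pu p pu pu p pu p usu p pu pu p pu p pu pu p pu pu p — and concatenate.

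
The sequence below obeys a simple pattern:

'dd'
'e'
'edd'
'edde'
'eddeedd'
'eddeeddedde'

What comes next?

This is a Fibonacci-style word recurrence s(k) = s(k−1)·s(k−2): e.g. e·dd = edd.
Continuing: eddeeddedde · eddeedd gives term 7.

eddeeddeddeeddeedd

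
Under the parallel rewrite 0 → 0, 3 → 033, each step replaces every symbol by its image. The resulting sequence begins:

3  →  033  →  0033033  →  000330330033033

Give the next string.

φ(000330330033033) expands symbol-by-symbol to 0 0 0 033 033 0 033 033 0 0 033 033 0 033 033; joining the 15 pieces gives the next term.

0000330330033033000330330033033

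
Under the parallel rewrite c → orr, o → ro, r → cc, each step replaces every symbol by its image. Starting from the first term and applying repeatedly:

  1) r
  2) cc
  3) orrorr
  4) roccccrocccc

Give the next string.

ccroorrorrorrorrccroorrorrorrorr

Apply φ to roccccrocccc symbol by symbol: r→cc, o→ro, c→orr, c→orr, c→orr, c→orr, r→cc, o→ro, c→orr, c→orr, c→orr, c→orr; joined: cc ro orr orr orr orr cc ro orr orr orr orr.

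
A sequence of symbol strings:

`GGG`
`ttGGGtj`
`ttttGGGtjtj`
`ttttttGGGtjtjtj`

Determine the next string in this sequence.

ttttttttGGGtjtjtjtj

s(k+1) = tt·s(k)·tj, so each term gains tt as a prefix and tj as a suffix.
One more step from ttttttGGGtjtjtj gives the answer.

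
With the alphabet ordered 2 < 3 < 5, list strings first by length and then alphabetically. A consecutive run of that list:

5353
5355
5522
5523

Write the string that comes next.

Treat 5523 as a base-3 numeral over the given alphabet and add one, carrying through any trailing 5's.

5525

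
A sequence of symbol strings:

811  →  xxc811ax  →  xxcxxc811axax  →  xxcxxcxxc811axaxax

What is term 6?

Each term wraps the previous one in xxc on the left and ax on the right.
From xxcxxcxxc811axaxax, 2 further steps: xxcxxcxxc811axaxax → xxcxxcxxcxxc811axaxaxax → (answer).

xxcxxcxxcxxcxxc811axaxaxaxax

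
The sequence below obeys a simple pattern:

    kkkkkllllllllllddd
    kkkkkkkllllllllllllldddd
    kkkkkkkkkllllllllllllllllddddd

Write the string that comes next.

kkkkkkkkkkkllllllllllllllllllldddddd

Term n consists of 2n-1 k's, followed by 3n+1 l's, followed by n d's, where the shown terms are n = 3, 4, 5.
For the next term, n = 6, so the run lengths are 11, 19, 6.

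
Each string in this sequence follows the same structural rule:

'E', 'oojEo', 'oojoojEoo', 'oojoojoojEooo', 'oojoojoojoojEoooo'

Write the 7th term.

oojoojoojoojoojoojEoooooo

s(k+1) = ooj·s(k)·o, so each term gains ooj as a prefix and o as a suffix.
From oojoojoojoojEoooo, 2 further steps: oojoojoojoojEoooo → oojoojoojoojoojEooooo → (answer).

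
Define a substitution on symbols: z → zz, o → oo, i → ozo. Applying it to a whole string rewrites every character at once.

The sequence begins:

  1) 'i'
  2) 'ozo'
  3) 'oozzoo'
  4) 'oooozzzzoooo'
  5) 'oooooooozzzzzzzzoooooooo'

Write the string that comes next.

Rewriting the 24 symbols of oooooooozzzzzzzzoooooooo one by one yields oo oo oo oo oo oo oo oo zz zz zz zz zz zz zz zz oo oo oo oo oo oo oo oo; concatenated:

oooooooooooooooozzzzzzzzzzzzzzzzoooooooooooooooo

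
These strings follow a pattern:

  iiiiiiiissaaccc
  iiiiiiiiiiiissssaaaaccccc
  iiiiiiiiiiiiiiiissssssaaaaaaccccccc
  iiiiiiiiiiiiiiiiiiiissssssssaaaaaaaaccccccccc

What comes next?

Each string has the form i^{4n} s^{2n-2} a^{2n-2} c^{2n-1}, where the shown terms are n = 2, 3, 4, 5.
Setting n = 6 gives 24, 10, 10, 11 characters in each block.

iiiiiiiiiiiiiiiiiiiiiiiissssssssssaaaaaaaaaaccccccccccc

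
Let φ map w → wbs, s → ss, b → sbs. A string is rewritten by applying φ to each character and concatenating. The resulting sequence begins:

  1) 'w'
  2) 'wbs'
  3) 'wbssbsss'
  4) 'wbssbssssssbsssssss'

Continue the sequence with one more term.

Rewriting the 19 symbols of wbssbssssssbsssssss one by one yields wbs sbs ss ss sbs ss ss ss ss ss ss sbs ss ss ss ss ss ss ss; concatenated:

wbssbssssssbssssssssssssssbsssssssssssssss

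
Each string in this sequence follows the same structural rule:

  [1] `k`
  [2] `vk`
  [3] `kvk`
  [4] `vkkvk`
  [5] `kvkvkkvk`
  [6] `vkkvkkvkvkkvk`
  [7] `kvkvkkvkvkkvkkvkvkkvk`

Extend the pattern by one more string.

From term 3 onward, concatenate the second-to-last term with the last: k·vk = kvk, vk·kvk = vkkvk, …
So term 8 is vkkvkkvkvkkvk·kvkvkkvkvkkvkkvkvkkvk.

vkkvkkvkvkkvkkvkvkkvkvkkvkkvkvkkvk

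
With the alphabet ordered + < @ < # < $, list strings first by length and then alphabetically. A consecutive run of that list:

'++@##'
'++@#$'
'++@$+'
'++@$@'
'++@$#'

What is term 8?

++#+@

Advancing 3 positions from ++@$# through ++@$# → ++@$$ → ++#++ reaches term 8.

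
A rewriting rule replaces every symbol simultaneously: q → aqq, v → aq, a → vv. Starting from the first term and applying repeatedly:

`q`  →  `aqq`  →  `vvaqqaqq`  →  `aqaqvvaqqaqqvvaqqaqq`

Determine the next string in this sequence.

Replace each of the 20 characters of aqaqvvaqqaqqvvaqqaqq in place — vv aqq vv aqq aq aq vv aqq aqq vv aqq aqq aq aq vv aqq aqq vv aqq aqq — and concatenate.

vvaqqvvaqqaqaqvvaqqaqqvvaqqaqqaqaqvvaqqaqqvvaqqaqq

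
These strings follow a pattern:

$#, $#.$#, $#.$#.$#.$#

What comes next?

Each string is two copies of the previous one joined by '.'.
So the next term is two copies of $#.$#.$#.$# with '.' between the halves.

$#.$#.$#.$#.$#.$#.$#.$#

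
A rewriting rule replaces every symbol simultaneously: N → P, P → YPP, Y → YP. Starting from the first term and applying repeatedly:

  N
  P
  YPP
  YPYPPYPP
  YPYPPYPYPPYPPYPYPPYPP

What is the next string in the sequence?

Applying the rule to each of the 21 symbols of YPYPPYPYPPYPPYPYPPYPP gives the pieces YP YPP YP YPP YPP YP YPP YP YPP YPP YP YPP YPP YP YPP YP YPP YPP YP YPP YPP, which concatenate to the answer.

YPYPPYPYPPYPPYPYPPYPYPPYPPYPYPPYPPYPYPPYPYPPYPPYPYPPYPP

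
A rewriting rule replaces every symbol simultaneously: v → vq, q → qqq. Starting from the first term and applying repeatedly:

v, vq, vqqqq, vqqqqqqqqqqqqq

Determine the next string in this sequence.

vqqqqqqqqqqqqqqqqqqqqqqqqqqqqqqqqqqqqqqqq

Replace each of the 14 characters of vqqqqqqqqqqqqq in place — vq qqq qqq qqq qqq qqq qqq qqq qqq qqq qqq qqq qqq qqq — and concatenate.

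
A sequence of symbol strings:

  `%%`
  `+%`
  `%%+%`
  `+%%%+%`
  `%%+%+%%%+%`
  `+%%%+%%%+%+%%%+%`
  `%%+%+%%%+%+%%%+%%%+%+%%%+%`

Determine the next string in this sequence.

+%%%+%%%+%+%%%+%%%+%+%%%+%+%%%+%%%+%+%%%+%

From term 3 onward, concatenate the second-to-last term with the last: %%·+% = %%+%, +%·%%+% = +%%%+%, …
Continuing: +%%%+%%%+%+%%%+% · %%+%+%%%+%+%%%+%%%+%+%%%+% gives term 8.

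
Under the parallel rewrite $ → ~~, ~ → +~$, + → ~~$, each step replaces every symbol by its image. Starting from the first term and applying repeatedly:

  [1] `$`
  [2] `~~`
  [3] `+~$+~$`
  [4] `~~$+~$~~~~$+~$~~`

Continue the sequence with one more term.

Rewriting the 16 symbols of ~~$+~$~~~~$+~$~~ one by one yields +~$ +~$ ~~ ~~$ +~$ ~~ +~$ +~$ +~$ +~$ ~~ ~~$ +~$ ~~ +~$ +~$; concatenated:

+~$+~$~~~~$+~$~~+~$+~$+~$+~$~~~~$+~$~~+~$+~$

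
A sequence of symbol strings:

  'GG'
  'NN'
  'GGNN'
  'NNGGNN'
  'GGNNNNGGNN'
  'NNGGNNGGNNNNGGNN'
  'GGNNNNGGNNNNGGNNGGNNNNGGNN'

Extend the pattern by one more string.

This is a Fibonacci-style word recurrence s(k) = s(k−2)·s(k−1): e.g. GG·NN = GGNN.
The next term joins NNGGNNGGNNNNGGNN and GGNNNNGGNNNNGGNNGGNNNNGGNN.

NNGGNNGGNNNNGGNNGGNNNNGGNNNNGGNNGGNNNNGGNN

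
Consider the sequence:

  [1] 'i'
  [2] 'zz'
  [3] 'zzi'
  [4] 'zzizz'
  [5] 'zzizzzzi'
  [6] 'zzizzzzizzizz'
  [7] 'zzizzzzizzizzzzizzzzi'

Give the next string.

zzizzzzizzizzzzizzzzizzizzzzizzizz

This is a Fibonacci-style word recurrence s(k) = s(k−1)·s(k−2): e.g. zz·i = zzi.
The next term joins zzizzzzizzizzzzizzzzi and zzizzzzizzizz.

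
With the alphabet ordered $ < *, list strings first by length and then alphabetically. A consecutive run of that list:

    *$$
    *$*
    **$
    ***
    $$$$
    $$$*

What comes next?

Treat $$$* as a base-2 numeral over the given alphabet and add one, carrying through any trailing *'s.

$$*$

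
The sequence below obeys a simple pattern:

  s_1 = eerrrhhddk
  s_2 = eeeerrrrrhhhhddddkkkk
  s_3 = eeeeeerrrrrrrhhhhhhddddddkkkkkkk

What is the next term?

eeeeeeeerrrrrrrrrhhhhhhhhddddddddkkkkkkkkkk

Reading off run lengths: e runs 2, 4, 6; r runs 3, 5, 7; h runs 2, 4, 6; d runs 2, 4, 6; k runs 1, 4, 7 — each is linear in n (n = 1, 2, …).
For the next term, n = 4, so the run lengths are 8, 9, 8, 8, 10.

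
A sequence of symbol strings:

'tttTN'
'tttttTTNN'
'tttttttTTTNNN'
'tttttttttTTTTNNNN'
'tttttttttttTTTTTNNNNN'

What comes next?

tttttttttttttTTTTTTNNNNNN

Reading off run lengths: t runs 3, 5, 7, 9, 11; T runs 1, 2, 3, 4, 5; N runs 1, 2, 3, 4, 5 — each is linear in n (n = 1, 2, …).
Setting n = 6 gives 13, 6, 6 characters in each block.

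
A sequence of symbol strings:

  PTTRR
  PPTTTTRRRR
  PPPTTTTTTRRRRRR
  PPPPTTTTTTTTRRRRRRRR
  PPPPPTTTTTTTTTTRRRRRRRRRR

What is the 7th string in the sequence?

The n-th term is n P's then 2n T's then 2n R's (n = 1, 2, …).
Setting n = 7 gives 7, 14, 14 characters in each block.

PPPPPPPTTTTTTTTTTTTTTRRRRRRRRRRRRRR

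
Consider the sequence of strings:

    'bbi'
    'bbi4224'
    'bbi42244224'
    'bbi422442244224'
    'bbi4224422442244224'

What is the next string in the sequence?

The strings grow by a fixed suffix 4224 each time.
Applying this once more to bbi4224422442244224:

bbi42244224422442244224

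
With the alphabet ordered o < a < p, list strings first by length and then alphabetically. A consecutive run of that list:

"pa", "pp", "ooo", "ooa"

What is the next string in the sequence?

The successor of ooa increments the rightmost position that isn't already p and resets every position after it to o.

oop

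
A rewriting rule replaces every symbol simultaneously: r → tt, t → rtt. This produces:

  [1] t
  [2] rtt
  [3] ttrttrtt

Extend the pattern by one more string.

Rewriting each symbol of ttrttrtt: t→rtt, t→rtt, r→tt, t→rtt, t→rtt, r→tt, t→rtt, t→rtt, which concatenates to rtt rtt tt rtt rtt tt rtt rtt.

rttrttttrttrttttrttrtt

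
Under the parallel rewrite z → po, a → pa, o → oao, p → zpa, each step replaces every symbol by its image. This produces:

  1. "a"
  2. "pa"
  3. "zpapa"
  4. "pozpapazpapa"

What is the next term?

zpaoaopozpapazpapapozpapazpapa

Apply φ to pozpapazpapa symbol by symbol: p→zpa, o→oao, z→po, p→zpa, a→pa, p→zpa, a→pa, z→po, p→zpa, a→pa, p→zpa, a→pa; joined: zpa oao po zpa pa zpa pa po zpa pa zpa pa.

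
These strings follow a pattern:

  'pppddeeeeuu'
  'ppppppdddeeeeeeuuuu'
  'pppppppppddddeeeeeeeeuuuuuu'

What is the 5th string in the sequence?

pppppppppppppppddddddeeeeeeeeeeeeuuuuuuuuuu

The n-th term is 3n p's then n+1 d's then 2n+2 e's then 2n u's (n = 1, 2, …).
At n = 5 the blocks have lengths 15, 6, 12, 10.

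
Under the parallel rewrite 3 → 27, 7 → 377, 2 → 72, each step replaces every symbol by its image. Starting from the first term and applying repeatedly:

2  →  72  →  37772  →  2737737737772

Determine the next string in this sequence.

7237727377377273773772737737737772

Applying the rule to each of the 13 symbols of 2737737737772 gives the pieces 72 377 27 377 377 27 377 377 27 377 377 377 72, which concatenate to the answer.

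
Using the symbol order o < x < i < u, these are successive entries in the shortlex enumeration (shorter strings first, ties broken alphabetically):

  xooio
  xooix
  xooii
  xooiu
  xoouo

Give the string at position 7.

Advancing 2 positions from xoouo through xoouo → xooux reaches term 7.

xooui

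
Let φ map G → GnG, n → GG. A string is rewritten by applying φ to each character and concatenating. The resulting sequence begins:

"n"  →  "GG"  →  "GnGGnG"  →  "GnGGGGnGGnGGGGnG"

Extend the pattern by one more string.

GnGGGGnGGnGGnGGnGGGGnGGnGGGGnGGnGGnGGnGGGGnG

Applying the rule to each of the 16 symbols of GnGGGGnGGnGGGGnG gives the pieces GnG GG GnG GnG GnG GnG GG GnG GnG GG GnG GnG GnG GnG GG GnG, which concatenate to the answer.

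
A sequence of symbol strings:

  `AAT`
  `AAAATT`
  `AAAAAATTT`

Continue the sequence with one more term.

The n-th term is 2n A's then n T's (n = 1, 2, …).
For the next term, n = 4, so the run lengths are 8, 4.

AAAAAAAATTTT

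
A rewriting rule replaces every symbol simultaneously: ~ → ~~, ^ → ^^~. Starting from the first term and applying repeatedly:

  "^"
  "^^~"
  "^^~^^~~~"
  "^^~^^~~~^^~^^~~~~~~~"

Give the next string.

^^~^^~~~^^~^^~~~~~~~^^~^^~~~^^~^^~~~~~~~~~~~~~~~

Applying the rule to each of the 20 symbols of ^^~^^~~~^^~^^~~~~~~~ gives the pieces ^^~ ^^~ ~~ ^^~ ^^~ ~~ ~~ ~~ ^^~ ^^~ ~~ ^^~ ^^~ ~~ ~~ ~~ ~~ ~~ ~~ ~~, which concatenate to the answer.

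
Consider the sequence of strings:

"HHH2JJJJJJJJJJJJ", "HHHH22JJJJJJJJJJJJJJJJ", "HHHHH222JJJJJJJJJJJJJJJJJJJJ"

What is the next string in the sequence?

The n-th term is n H's then n-2 2's then 4n J's, where the shown terms are n = 3, 4, 5.
Setting n = 6 gives 6, 4, 24 characters in each block.

HHHHHH2222JJJJJJJJJJJJJJJJJJJJJJJJ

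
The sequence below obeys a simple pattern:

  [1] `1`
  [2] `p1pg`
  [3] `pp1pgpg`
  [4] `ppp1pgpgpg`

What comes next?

s(k+1) = p·s(k)·pg, so each term gains p as a prefix and pg as a suffix.
One more step from ppp1pgpgpg gives the answer.

pppp1pgpgpgpg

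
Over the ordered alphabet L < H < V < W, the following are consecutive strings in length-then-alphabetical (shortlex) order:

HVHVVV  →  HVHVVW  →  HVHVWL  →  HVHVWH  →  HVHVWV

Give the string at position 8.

Advancing 3 positions from HVHVWV through HVHVWV → HVHVWW → HVHWLL reaches term 8.

HVHWLH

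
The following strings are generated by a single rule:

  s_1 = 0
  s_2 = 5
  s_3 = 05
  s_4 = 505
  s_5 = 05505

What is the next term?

50505505

Each term (from the third on) is the two preceding terms concatenated in order: term 3 = 0·5 = 05.
The next term joins 505 and 05505.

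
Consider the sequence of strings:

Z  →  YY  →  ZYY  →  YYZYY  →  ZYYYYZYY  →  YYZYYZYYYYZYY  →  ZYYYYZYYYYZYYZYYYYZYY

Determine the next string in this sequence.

Each term (from the third on) is the two preceding terms concatenated in order: term 3 = Z·YY = ZYY.
The next term joins YYZYYZYYYYZYY and ZYYYYZYYYYZYYZYYYYZYY.

YYZYYZYYYYZYYZYYYYZYYYYZYYZYYYYZYY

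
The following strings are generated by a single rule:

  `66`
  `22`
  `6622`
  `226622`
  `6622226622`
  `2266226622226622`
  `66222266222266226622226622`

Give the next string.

226622662222662266222266222266226622226622

This is a Fibonacci-style word recurrence s(k) = s(k−2)·s(k−1): e.g. 66·22 = 6622.
So term 8 is 2266226622226622·66222266222266226622226622.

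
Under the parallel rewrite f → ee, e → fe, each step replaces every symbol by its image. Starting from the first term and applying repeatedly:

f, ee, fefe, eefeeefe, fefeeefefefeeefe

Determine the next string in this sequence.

φ(fefeeefefefeeefe) expands symbol-by-symbol to ee fe ee fe fe fe ee fe ee fe ee fe fe fe ee fe; joining the 16 pieces gives the next term.

eefeeefefefeeefeeefeeefefefeeefe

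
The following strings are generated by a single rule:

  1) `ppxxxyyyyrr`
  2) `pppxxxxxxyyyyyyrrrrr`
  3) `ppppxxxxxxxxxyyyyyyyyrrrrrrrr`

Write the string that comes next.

Term n consists of n+1 p's, followed by 3n x's, followed by 2n+2 y's, followed by 3n-1 r's (n = 1, 2, …).
For the next term, n = 4, so the run lengths are 5, 12, 10, 11.

pppppxxxxxxxxxxxxyyyyyyyyyyrrrrrrrrrrr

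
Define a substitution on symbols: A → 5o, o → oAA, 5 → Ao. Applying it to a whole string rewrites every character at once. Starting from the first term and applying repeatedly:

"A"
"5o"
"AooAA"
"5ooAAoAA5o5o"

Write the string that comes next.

Expanding 5ooAAoAA5o5o: 5→Ao, o→oAA, o→oAA, A→5o, A→5o, o→oAA, A→5o, A→5o, 5→Ao, o→oAA, 5→Ao, o→oAA. Concatenated: Ao oAA oAA 5o 5o oAA 5o 5o Ao oAA Ao oAA.

AooAAoAA5o5ooAA5o5oAooAAAooAA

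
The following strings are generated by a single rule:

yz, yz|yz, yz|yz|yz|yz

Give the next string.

s(k+1) = s(k)·|·s(k) — each term doubles the last with '|' between the halves.
So the next term is two copies of yz|yz|yz|yz with '|' between the halves.

yz|yz|yz|yz|yz|yz|yz|yz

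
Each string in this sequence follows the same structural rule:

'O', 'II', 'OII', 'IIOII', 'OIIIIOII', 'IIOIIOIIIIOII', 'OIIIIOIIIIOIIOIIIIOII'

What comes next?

From term 3 onward, concatenate the second-to-last term with the last: O·II = OII, II·OII = IIOII, …
The next term joins IIOIIOIIIIOII and OIIIIOIIIIOIIOIIIIOII.

IIOIIOIIIIOIIOIIIIOIIIIOIIOIIIIOII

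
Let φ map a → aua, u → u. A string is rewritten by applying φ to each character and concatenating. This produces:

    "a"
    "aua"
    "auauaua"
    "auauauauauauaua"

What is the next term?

auauauauauauauauauauauauauauaua

Replace each of the 15 characters of auauauauauauaua in place — aua u aua u aua u aua u aua u aua u aua u aua — and concatenate.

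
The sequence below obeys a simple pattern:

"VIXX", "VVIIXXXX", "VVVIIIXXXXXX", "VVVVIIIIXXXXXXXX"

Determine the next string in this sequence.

Term n consists of n V's, followed by n I's, followed by 2n X's (n = 1, 2, …).
At n = 5 the blocks have lengths 5, 5, 10.

VVVVVIIIIIXXXXXXXXXX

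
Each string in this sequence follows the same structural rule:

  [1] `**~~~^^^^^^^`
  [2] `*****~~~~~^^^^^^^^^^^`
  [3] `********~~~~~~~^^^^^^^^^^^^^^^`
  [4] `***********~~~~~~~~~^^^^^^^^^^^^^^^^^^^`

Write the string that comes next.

The n-th term is 3n-1 *'s then 2n+1 ~'s then 4n+3 ^'s (n = 1, 2, …).
At n = 5 the blocks have lengths 14, 11, 23.

**************~~~~~~~~~~~^^^^^^^^^^^^^^^^^^^^^^^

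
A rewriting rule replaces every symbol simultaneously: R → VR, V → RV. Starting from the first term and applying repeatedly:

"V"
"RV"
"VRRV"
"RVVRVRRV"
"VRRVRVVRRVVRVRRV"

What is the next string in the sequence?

Applying the rule to each of the 16 symbols of VRRVRVVRRVVRVRRV gives the pieces RV VR VR RV VR RV RV VR VR RV RV VR RV VR VR RV, which concatenate to the answer.

RVVRVRRVVRRVRVVRVRRVRVVRRVVRVRRV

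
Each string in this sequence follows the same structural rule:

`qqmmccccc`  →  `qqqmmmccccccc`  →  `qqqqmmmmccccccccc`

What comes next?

Reading off run lengths: q runs 2, 3, 4; m runs 2, 3, 4; c runs 5, 7, 9 — each is linear in n, where the shown terms are n = 2, 3, 4.
For the next term, n = 5, so the run lengths are 5, 5, 11.

qqqqqmmmmmccccccccccc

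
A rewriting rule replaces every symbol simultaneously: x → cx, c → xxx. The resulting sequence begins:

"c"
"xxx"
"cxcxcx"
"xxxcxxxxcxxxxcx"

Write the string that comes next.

Rewriting the 15 symbols of xxxcxxxxcxxxxcx one by one yields cx cx cx xxx cx cx cx cx xxx cx cx cx cx xxx cx; concatenated:

cxcxcxxxxcxcxcxcxxxxcxcxcxcxxxxcx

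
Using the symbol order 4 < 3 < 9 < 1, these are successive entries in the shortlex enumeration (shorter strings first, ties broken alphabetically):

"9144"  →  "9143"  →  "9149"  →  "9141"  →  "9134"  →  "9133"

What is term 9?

9194

Continuing the enumeration 3 steps past 9133: 9133 → 9139 → 9131 → (answer).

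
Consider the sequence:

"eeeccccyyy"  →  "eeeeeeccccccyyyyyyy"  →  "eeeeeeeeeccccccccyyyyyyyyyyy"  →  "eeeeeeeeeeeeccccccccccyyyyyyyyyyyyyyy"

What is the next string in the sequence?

Term n consists of 3n e's, followed by 2n+2 c's, followed by 4n-1 y's (n = 1, 2, …).
At n = 5 the blocks have lengths 15, 12, 19.

eeeeeeeeeeeeeeeccccccccccccyyyyyyyyyyyyyyyyyyy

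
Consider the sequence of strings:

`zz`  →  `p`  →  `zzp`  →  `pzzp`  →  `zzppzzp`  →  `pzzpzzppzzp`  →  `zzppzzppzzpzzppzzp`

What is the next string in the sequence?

pzzpzzppzzpzzppzzppzzpzzppzzp

Each term (from the third on) is the two preceding terms concatenated in order: term 3 = zz·p = zzp.
Continuing: pzzpzzppzzp · zzppzzppzzpzzppzzp gives term 8.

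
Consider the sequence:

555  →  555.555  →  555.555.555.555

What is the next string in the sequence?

s(k+1) = s(k)·.·s(k) — each term doubles the last with '.' between the halves.
One more doubling of 555.555.555.555 gives the answer.

555.555.555.555.555.555.555.555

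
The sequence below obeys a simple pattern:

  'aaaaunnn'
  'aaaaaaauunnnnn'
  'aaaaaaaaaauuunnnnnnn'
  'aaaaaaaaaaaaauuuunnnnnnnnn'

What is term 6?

aaaaaaaaaaaaaaaaaaauuuuuunnnnnnnnnnnnn

The n-th term is 3n+1 a's then n u's then 2n+1 n's (n = 1, 2, …).
For term 6, n = 6, so the run lengths are 19, 6, 13.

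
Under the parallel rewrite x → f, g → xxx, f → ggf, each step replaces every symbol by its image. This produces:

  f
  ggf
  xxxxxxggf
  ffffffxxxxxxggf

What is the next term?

Applying the rule to each of the 15 symbols of ffffffxxxxxxggf gives the pieces ggf ggf ggf ggf ggf ggf f f f f f f xxx xxx ggf, which concatenate to the answer.

ggfggfggfggfggfggfffffffxxxxxxggf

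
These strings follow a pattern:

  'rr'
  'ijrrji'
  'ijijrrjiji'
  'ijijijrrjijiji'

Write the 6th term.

ijijijijijrrjijijijiji

Every step adds ij to the front and ji to the end of the previous string.
From ijijijrrjijiji, 2 further steps: ijijijrrjijiji → ijijijijrrjijijiji → (answer).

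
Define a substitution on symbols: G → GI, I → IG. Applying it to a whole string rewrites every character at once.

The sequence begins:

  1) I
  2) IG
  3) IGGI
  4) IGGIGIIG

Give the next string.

IGGIGIIGGIIGIGGI

Apply φ to IGGIGIIG symbol by symbol: I→IG, G→GI, G→GI, I→IG, G→GI, I→IG, I→IG, G→GI; joined: IG GI GI IG GI IG IG GI.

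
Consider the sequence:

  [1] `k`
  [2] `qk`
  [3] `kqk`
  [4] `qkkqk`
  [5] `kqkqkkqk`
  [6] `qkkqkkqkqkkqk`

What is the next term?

kqkqkkqkqkkqkkqkqkkqk

From term 3 onward, concatenate the second-to-last term with the last: k·qk = kqk, qk·kqk = qkkqk, …
Continuing: kqkqkkqk · qkkqkkqkqkkqk gives term 7.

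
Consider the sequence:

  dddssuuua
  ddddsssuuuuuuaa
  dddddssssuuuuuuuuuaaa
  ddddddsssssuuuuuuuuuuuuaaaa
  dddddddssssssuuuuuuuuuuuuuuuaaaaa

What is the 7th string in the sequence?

dddddddddssssssssuuuuuuuuuuuuuuuuuuuuuaaaaaaa

The n-th term is n+2 d's then n+1 s's then 3n u's then n a's (n = 1, 2, …).
For term 7, n = 7, so the run lengths are 9, 8, 21, 7.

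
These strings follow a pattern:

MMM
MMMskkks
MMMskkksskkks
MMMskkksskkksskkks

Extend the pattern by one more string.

Each term is the previous one with skkks appended.
So the next term is MMMskkksskkksskkks·skkks.

MMMskkksskkksskkksskkks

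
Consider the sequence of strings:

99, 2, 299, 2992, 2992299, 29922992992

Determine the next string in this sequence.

This is a Fibonacci-style word recurrence s(k) = s(k−1)·s(k−2): e.g. 2·99 = 299.
So term 7 is 29922992992·2992299.

299229929922992299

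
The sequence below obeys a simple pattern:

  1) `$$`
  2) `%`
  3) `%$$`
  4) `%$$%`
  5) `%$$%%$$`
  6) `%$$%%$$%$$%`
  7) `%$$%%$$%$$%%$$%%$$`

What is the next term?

From term 3 onward, concatenate the last term with the second-to-last: %·$$ = %$$, %$$·% = %$$%, …
The next term joins %$$%%$$%$$%%$$%%$$ and %$$%%$$%$$%.

%$$%%$$%$$%%$$%%$$%$$%%$$%$$%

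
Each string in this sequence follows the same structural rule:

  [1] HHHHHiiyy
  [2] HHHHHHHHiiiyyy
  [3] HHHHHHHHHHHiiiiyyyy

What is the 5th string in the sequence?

Each string has the form H^{3n+2} i^{n+1} y^{n+1} (n = 1, 2, …).
At n = 5 the blocks have lengths 17, 6, 6.

HHHHHHHHHHHHHHHHHiiiiiiyyyyyy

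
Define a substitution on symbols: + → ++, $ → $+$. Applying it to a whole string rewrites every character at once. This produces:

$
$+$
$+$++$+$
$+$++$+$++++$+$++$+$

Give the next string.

Rewriting the 20 symbols of $+$++$+$++++$+$++$+$ one by one yields $+$ ++ $+$ ++ ++ $+$ ++ $+$ ++ ++ ++ ++ $+$ ++ $+$ ++ ++ $+$ ++ $+$; concatenated:

$+$++$+$++++$+$++$+$++++++++$+$++$+$++++$+$++$+$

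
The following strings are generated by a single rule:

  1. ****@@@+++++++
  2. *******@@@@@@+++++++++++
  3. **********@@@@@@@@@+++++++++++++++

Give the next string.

Reading off run lengths: * runs 4, 7, 10; @ runs 3, 6, 9; + runs 7, 11, 15 — each is linear in n (n = 1, 2, …).
Setting n = 4 gives 13, 12, 19 characters in each block.

*************@@@@@@@@@@@@+++++++++++++++++++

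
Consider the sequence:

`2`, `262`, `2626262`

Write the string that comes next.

Every step duplicates the string with '6' between the halves.
Doubling 2626262 with '6' between the halves:

262626262626262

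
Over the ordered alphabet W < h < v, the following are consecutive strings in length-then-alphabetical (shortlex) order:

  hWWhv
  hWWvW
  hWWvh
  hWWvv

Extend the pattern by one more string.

hWhWW

Find the rightmost character of hWWvv below v, bump it to the next letter, and reset everything to its right to W.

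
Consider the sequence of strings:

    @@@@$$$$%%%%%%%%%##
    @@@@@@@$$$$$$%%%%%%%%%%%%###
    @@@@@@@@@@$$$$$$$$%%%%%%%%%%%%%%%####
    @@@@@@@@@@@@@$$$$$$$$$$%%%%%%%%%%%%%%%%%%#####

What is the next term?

Reading off run lengths: @ runs 4, 7, 10, 13; $ runs 4, 6, 8, 10; % runs 9, 12, 15, 18; # runs 2, 3, 4, 5 — each is linear in n, where the shown terms are n = 2, 3, 4, 5.
Setting n = 6 gives 16, 12, 21, 6 characters in each block.

@@@@@@@@@@@@@@@@$$$$$$$$$$$$%%%%%%%%%%%%%%%%%%%%%######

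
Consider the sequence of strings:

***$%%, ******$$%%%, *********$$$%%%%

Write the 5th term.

***************$$$$$%%%%%%

The n-th term is 3n *'s then n $'s then n+1 %'s (n = 1, 2, …).
Setting n = 5 gives 15, 5, 6 characters in each block.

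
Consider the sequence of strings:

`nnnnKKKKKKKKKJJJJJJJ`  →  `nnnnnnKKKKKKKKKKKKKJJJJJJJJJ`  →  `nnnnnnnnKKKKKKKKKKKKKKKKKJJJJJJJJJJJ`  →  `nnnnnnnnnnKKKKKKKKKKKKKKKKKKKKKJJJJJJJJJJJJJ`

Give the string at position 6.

Reading off run lengths: n runs 4, 6, 8, 10; K runs 9, 13, 17, 21; J runs 7, 9, 11, 13 — each is linear in n, where the shown terms are n = 2, 3, 4, 5.
At n = 7 the blocks have lengths 14, 29, 17.

nnnnnnnnnnnnnnKKKKKKKKKKKKKKKKKKKKKKKKKKKKKJJJJJJJJJJJJJJJJJ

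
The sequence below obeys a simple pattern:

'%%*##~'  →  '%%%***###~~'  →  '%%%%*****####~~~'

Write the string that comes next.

%%%%%*******#####~~~~

Reading off run lengths: % runs 2, 3, 4; * runs 1, 3, 5; # runs 2, 3, 4; ~ runs 1, 2, 3 — each is linear in n (n = 1, 2, …).
For the next term, n = 4, so the run lengths are 5, 7, 5, 4.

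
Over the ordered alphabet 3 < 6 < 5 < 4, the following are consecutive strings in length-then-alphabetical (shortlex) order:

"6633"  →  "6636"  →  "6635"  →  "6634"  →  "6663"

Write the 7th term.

6665

Stepping forward 2 times from 6663: 6663 → 6666, then the target.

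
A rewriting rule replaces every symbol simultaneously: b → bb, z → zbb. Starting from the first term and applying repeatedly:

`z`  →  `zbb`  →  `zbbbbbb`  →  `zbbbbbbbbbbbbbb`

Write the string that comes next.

φ(zbbbbbbbbbbbbbb) expands symbol-by-symbol to zbb bb bb bb bb bb bb bb bb bb bb bb bb bb bb; joining the 15 pieces gives the next term.

zbbbbbbbbbbbbbbbbbbbbbbbbbbbbbb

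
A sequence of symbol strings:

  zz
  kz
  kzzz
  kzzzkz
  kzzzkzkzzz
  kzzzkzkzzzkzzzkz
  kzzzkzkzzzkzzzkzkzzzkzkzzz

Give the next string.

Each term (from the third on) is the previous term followed by the one before it: term 3 = kz·zz = kzzz.
Continuing: kzzzkzkzzzkzzzkzkzzzkzkzzz · kzzzkzkzzzkzzzkz gives term 8.

kzzzkzkzzzkzzzkzkzzzkzkzzzkzzzkzkzzzkzzzkz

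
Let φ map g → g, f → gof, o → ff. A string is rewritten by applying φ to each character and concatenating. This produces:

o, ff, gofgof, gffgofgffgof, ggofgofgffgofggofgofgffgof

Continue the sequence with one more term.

Rewriting the 26 symbols of ggofgofgffgofggofgofgffgof one by one yields g g ff gof g ff gof g gof gof g ff gof g g ff gof g ff gof g gof gof g ff gof; concatenated:

ggffgofgffgofggofgofgffgofggffgofgffgofggofgofgffgof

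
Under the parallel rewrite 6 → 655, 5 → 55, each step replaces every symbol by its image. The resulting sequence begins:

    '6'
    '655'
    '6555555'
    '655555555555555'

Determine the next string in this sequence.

φ(655555555555555) expands symbol-by-symbol to 655 55 55 55 55 55 55 55 55 55 55 55 55 55 55; joining the 15 pieces gives the next term.

6555555555555555555555555555555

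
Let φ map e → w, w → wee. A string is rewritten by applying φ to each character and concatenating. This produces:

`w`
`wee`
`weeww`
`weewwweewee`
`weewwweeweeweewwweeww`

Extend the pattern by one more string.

φ(weewwweeweeweewwweeww) expands symbol-by-symbol to wee w w wee wee wee w w wee w w wee w w wee wee wee w w wee wee; joining the 21 pieces gives the next term.

weewwweeweeweewwweewwweewwweeweeweewwweewee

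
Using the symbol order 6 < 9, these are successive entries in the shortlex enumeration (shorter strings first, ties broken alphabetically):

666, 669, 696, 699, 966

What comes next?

969

Treat 966 as a base-2 numeral over the given alphabet and add one, carrying through any trailing 9's.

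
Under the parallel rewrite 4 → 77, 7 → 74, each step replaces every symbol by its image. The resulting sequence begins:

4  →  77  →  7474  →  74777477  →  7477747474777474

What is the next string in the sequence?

Replace each of the 16 characters of 7477747474777474 in place — 74 77 74 74 74 77 74 77 74 77 74 74 74 77 74 77 — and concatenate.

74777474747774777477747474777477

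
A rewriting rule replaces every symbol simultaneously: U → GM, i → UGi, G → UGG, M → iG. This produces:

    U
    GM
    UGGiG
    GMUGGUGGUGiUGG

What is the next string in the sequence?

Rewriting the 14 symbols of GMUGGUGGUGiUGG one by one yields UGG iG GM UGG UGG GM UGG UGG GM UGG UGi GM UGG UGG; concatenated:

UGGiGGMUGGUGGGMUGGUGGGMUGGUGiGMUGGUGG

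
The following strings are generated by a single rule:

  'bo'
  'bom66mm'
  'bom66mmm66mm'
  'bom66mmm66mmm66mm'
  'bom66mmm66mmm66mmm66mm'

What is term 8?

bom66mmm66mmm66mmm66mmm66mmm66mmm66mm

The strings grow by a fixed suffix m66mm each time.
From bom66mmm66mmm66mmm66mm, 3 further steps: bom66mmm66mmm66mmm66mm → bom66mmm66mmm66mmm66mmm66mm → bom66mmm66mmm66mmm66mmm66mmm66mm → (answer).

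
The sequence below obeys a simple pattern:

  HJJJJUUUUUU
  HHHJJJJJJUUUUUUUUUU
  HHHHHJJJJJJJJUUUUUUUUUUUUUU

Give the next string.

Term n consists of 2n-1 H's, followed by 2n+2 J's, followed by 4n+2 U's (n = 1, 2, …).
For the next term, n = 4, so the run lengths are 7, 10, 18.

HHHHHHHJJJJJJJJJJUUUUUUUUUUUUUUUUUU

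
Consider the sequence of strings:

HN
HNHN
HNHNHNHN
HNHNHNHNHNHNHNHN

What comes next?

Every step duplicates the string.
So the next term is two copies of HNHNHNHNHNHNHNHN.

HNHNHNHNHNHNHNHNHNHNHNHNHNHNHNHN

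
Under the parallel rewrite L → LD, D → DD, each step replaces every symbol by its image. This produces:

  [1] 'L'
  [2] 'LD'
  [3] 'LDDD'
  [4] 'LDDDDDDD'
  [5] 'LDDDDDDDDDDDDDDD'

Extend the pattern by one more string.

LDDDDDDDDDDDDDDDDDDDDDDDDDDDDDDD

Replace each of the 16 characters of LDDDDDDDDDDDDDDD in place — LD DD DD DD DD DD DD DD DD DD DD DD DD DD DD DD — and concatenate.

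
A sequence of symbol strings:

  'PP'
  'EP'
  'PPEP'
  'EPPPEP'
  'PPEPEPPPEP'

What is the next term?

EPPPEPPPEPEPPPEP

From term 3 onward, concatenate the second-to-last term with the last: PP·EP = PPEP, EP·PPEP = EPPPEP, …
The next term joins EPPPEP and PPEPEPPPEP.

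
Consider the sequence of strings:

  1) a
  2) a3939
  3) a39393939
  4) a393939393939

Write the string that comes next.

a3939393939393939

The strings grow by a fixed suffix 3939 each time.
One more step from a393939393939 gives the answer.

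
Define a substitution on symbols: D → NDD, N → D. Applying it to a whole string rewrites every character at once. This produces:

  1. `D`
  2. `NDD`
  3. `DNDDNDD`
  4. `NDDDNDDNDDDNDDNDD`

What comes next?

Applying the rule to each of the 17 symbols of NDDDNDDNDDDNDDNDD gives the pieces D NDD NDD NDD D NDD NDD D NDD NDD NDD D NDD NDD D NDD NDD, which concatenate to the answer.

DNDDNDDNDDDNDDNDDDNDDNDDNDDDNDDNDDDNDDNDD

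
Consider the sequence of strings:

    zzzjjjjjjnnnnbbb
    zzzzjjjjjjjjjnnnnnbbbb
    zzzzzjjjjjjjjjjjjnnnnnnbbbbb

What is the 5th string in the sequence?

Reading off run lengths: z runs 3, 4, 5; j runs 6, 9, 12; n runs 4, 5, 6; b runs 3, 4, 5 — each is linear in n, where the shown terms are n = 2, 3, 4.
At n = 6 the blocks have lengths 7, 18, 8, 7.

zzzzzzzjjjjjjjjjjjjjjjjjjnnnnnnnnbbbbbbb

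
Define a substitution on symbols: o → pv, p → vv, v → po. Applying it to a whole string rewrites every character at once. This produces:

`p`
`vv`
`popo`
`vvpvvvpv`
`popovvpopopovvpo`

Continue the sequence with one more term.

φ(popovvpopopovvpo) expands symbol-by-symbol to vv pv vv pv po po vv pv vv pv vv pv po po vv pv; joining the 16 pieces gives the next term.

vvpvvvpvpopovvpvvvpvvvpvpopovvpv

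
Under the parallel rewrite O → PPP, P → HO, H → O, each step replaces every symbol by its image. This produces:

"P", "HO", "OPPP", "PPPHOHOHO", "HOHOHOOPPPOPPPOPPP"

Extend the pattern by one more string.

φ(HOHOHOOPPPOPPPOPPP) expands symbol-by-symbol to O PPP O PPP O PPP PPP HO HO HO PPP HO HO HO PPP HO HO HO; joining the 18 pieces gives the next term.

OPPPOPPPOPPPPPPHOHOHOPPPHOHOHOPPPHOHOHO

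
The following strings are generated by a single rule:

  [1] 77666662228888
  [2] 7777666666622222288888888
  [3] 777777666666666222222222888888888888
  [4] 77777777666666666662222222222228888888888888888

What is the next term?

7777777777666666666666622222222222222288888888888888888888

Term n consists of 2n 7's, followed by 2n+3 6's, followed by 3n 2's, followed by 4n 8's (n = 1, 2, …).
At n = 5 the blocks have lengths 10, 13, 15, 20.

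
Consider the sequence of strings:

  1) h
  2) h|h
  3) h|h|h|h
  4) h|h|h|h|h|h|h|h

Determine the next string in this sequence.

Each string is two copies of the previous one joined by '|'.
Doubling h|h|h|h|h|h|h|h with '|' between the halves:

h|h|h|h|h|h|h|h|h|h|h|h|h|h|h|h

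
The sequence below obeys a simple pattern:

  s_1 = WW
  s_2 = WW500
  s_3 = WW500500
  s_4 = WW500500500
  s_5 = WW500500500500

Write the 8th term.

WW500500500500500500500

Each term is the previous one with 500 appended.
From WW500500500500, 3 further steps: WW500500500500 → WW500500500500500 → WW500500500500500500 → (answer).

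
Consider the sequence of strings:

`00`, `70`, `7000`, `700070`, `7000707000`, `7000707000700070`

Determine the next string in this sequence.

Each term (from the third on) is the previous term followed by the one before it: term 3 = 70·00 = 7000.
So term 7 is 7000707000700070·7000707000.

70007070007000707000707000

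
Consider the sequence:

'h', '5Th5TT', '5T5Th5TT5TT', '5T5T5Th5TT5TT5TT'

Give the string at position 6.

5T5T5T5T5Th5TT5TT5TT5TT5TT

s(k+1) = 5T·s(k)·5TT, so each term gains 5T as a prefix and 5TT as a suffix.
From 5T5T5Th5TT5TT5TT, 2 further steps: 5T5T5Th5TT5TT5TT → 5T5T5T5Th5TT5TT5TT5TT → (answer).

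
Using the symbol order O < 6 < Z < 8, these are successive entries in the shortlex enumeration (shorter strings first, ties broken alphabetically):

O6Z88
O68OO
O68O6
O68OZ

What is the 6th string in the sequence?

Stepping forward 2 times from O68OZ: O68OZ → O68O8, then the target.

O686O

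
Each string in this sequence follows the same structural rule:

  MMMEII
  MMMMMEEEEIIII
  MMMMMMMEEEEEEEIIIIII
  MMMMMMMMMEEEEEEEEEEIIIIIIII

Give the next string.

MMMMMMMMMMMEEEEEEEEEEEEEIIIIIIIIII

Term n consists of 2n+1 M's, followed by 3n-2 E's, followed by 2n I's (n = 1, 2, …).
For the next term, n = 5, so the run lengths are 11, 13, 10.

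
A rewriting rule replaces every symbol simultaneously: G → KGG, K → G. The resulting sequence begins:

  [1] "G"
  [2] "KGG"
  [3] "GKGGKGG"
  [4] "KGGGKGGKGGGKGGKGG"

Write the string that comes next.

Rewriting the 17 symbols of KGGGKGGKGGGKGGKGG one by one yields G KGG KGG KGG G KGG KGG G KGG KGG KGG G KGG KGG G KGG KGG; concatenated:

GKGGKGGKGGGKGGKGGGKGGKGGKGGGKGGKGGGKGGKGG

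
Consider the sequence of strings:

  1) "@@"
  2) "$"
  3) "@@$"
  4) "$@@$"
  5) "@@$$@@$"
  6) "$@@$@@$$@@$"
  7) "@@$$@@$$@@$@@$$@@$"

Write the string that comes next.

From term 3 onward, concatenate the second-to-last term with the last: @@·$ = @@$, $·@@$ = $@@$, …
The next term joins $@@$@@$$@@$ and @@$$@@$$@@$@@$$@@$.

$@@$@@$$@@$@@$$@@$$@@$@@$$@@$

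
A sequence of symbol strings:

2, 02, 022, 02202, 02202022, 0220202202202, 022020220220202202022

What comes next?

0220202202202022020220220202202202

From term 3 onward, concatenate the last term with the second-to-last: 02·2 = 022, 022·02 = 02202, …
The next term joins 022020220220202202022 and 0220202202202.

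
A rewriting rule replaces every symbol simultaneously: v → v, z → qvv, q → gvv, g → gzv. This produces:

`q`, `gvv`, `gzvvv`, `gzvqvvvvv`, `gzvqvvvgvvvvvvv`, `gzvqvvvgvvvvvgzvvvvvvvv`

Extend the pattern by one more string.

Applying the rule to each of the 23 symbols of gzvqvvvgvvvvvgzvvvvvvvv gives the pieces gzv qvv v gvv v v v gzv v v v v v gzv qvv v v v v v v v v, which concatenate to the answer.

gzvqvvvgvvvvvgzvvvvvvgzvqvvvvvvvvvv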